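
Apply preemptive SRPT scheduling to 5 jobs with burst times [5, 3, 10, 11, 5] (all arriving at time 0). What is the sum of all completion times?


Since all jobs arrive at t=0, SRPT equals SPT ordering.
SPT order: [3, 5, 5, 10, 11]
Completion times:
  Job 1: p=3, C=3
  Job 2: p=5, C=8
  Job 3: p=5, C=13
  Job 4: p=10, C=23
  Job 5: p=11, C=34
Total completion time = 3 + 8 + 13 + 23 + 34 = 81

81


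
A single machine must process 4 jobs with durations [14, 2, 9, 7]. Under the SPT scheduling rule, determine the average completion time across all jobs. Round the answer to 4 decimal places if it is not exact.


Sort jobs by processing time (SPT order): [2, 7, 9, 14]
Compute completion times sequentially:
  Job 1: processing = 2, completes at 2
  Job 2: processing = 7, completes at 9
  Job 3: processing = 9, completes at 18
  Job 4: processing = 14, completes at 32
Sum of completion times = 61
Average completion time = 61/4 = 15.25

15.25


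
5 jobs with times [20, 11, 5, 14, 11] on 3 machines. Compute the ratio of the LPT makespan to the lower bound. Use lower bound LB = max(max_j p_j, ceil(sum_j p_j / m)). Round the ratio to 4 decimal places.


LPT order: [20, 14, 11, 11, 5]
Machine loads after assignment: [20, 19, 22]
LPT makespan = 22
Lower bound = max(max_job, ceil(total/3)) = max(20, 21) = 21
Ratio = 22 / 21 = 1.0476

1.0476


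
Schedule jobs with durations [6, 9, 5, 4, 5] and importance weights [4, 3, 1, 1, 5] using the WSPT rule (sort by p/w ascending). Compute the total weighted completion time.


Compute p/w ratios and sort ascending (WSPT): [(5, 5), (6, 4), (9, 3), (4, 1), (5, 1)]
Compute weighted completion times:
  Job (p=5,w=5): C=5, w*C=5*5=25
  Job (p=6,w=4): C=11, w*C=4*11=44
  Job (p=9,w=3): C=20, w*C=3*20=60
  Job (p=4,w=1): C=24, w*C=1*24=24
  Job (p=5,w=1): C=29, w*C=1*29=29
Total weighted completion time = 182

182


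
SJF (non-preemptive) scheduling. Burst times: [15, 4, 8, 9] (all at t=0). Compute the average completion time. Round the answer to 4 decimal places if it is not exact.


SJF order (ascending): [4, 8, 9, 15]
Completion times:
  Job 1: burst=4, C=4
  Job 2: burst=8, C=12
  Job 3: burst=9, C=21
  Job 4: burst=15, C=36
Average completion = 73/4 = 18.25

18.25


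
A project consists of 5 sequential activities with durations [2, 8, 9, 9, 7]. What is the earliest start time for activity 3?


Activity 3 starts after activities 1 through 2 complete.
Predecessor durations: [2, 8]
ES = 2 + 8 = 10

10


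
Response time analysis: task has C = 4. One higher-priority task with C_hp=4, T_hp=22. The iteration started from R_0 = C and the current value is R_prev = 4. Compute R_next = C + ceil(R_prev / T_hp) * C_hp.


R_next = C + ceil(R_prev / T_hp) * C_hp
ceil(4 / 22) = ceil(0.1818) = 1
Interference = 1 * 4 = 4
R_next = 4 + 4 = 8

8


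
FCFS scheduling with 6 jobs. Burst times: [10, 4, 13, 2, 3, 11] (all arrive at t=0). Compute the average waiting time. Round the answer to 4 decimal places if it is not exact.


FCFS order (as given): [10, 4, 13, 2, 3, 11]
Waiting times:
  Job 1: wait = 0
  Job 2: wait = 10
  Job 3: wait = 14
  Job 4: wait = 27
  Job 5: wait = 29
  Job 6: wait = 32
Sum of waiting times = 112
Average waiting time = 112/6 = 18.6667

18.6667


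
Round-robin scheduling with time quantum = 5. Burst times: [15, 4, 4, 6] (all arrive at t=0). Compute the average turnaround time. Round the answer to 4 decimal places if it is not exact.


Time quantum = 5
Execution trace:
  J1 runs 5 units, time = 5
  J2 runs 4 units, time = 9
  J3 runs 4 units, time = 13
  J4 runs 5 units, time = 18
  J1 runs 5 units, time = 23
  J4 runs 1 units, time = 24
  J1 runs 5 units, time = 29
Finish times: [29, 9, 13, 24]
Average turnaround = 75/4 = 18.75

18.75


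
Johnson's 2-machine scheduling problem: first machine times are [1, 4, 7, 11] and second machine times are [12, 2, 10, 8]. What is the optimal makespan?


Apply Johnson's rule:
  Group 1 (a <= b): [(1, 1, 12), (3, 7, 10)]
  Group 2 (a > b): [(4, 11, 8), (2, 4, 2)]
Optimal job order: [1, 3, 4, 2]
Schedule:
  Job 1: M1 done at 1, M2 done at 13
  Job 3: M1 done at 8, M2 done at 23
  Job 4: M1 done at 19, M2 done at 31
  Job 2: M1 done at 23, M2 done at 33
Makespan = 33

33


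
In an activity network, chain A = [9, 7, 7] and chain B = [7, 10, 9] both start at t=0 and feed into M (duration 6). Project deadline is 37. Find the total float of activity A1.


Forward pass: ES(A1) = sum of predecessors on chain A = 0
EF = ES + duration = 0 + 9 = 9
Backward pass: LF(M) = deadline = 37; LS(M) = 37 - 6 = 31
LF(A1) = LS(M) - sum(successors on chain A) = 31 - 14 = 17
LS = LF - duration = 17 - 9 = 8
Total float = LS - ES = 8 - 0 = 8

8


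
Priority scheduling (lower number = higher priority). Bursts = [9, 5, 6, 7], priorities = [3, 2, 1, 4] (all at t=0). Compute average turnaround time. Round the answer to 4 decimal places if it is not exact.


Sort by priority (ascending = highest first):
Order: [(1, 6), (2, 5), (3, 9), (4, 7)]
Completion times:
  Priority 1, burst=6, C=6
  Priority 2, burst=5, C=11
  Priority 3, burst=9, C=20
  Priority 4, burst=7, C=27
Average turnaround = 64/4 = 16.0

16.0


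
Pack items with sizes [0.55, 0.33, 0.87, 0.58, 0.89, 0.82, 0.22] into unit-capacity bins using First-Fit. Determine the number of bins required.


Place items sequentially using First-Fit:
  Item 0.55 -> new Bin 1
  Item 0.33 -> Bin 1 (now 0.88)
  Item 0.87 -> new Bin 2
  Item 0.58 -> new Bin 3
  Item 0.89 -> new Bin 4
  Item 0.82 -> new Bin 5
  Item 0.22 -> Bin 3 (now 0.8)
Total bins used = 5

5


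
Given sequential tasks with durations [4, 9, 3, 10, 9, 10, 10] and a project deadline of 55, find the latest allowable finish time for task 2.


LF(activity 2) = deadline - sum of successor durations
Successors: activities 3 through 7 with durations [3, 10, 9, 10, 10]
Sum of successor durations = 42
LF = 55 - 42 = 13

13


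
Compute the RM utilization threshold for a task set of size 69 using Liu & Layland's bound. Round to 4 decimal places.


Compute 2^(1/69) = 1.0100962378
Subtract 1: 1.0100962378 - 1 = 0.0100962378
Multiply by n: 69 * 0.0100962378 = 0.6966404082
Round to 4 dp: 0.6966

0.6966


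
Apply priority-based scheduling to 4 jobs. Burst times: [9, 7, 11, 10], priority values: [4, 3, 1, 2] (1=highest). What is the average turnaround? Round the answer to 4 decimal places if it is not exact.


Sort by priority (ascending = highest first):
Order: [(1, 11), (2, 10), (3, 7), (4, 9)]
Completion times:
  Priority 1, burst=11, C=11
  Priority 2, burst=10, C=21
  Priority 3, burst=7, C=28
  Priority 4, burst=9, C=37
Average turnaround = 97/4 = 24.25

24.25


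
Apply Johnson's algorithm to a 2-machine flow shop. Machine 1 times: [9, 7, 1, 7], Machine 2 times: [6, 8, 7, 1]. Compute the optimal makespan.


Apply Johnson's rule:
  Group 1 (a <= b): [(3, 1, 7), (2, 7, 8)]
  Group 2 (a > b): [(1, 9, 6), (4, 7, 1)]
Optimal job order: [3, 2, 1, 4]
Schedule:
  Job 3: M1 done at 1, M2 done at 8
  Job 2: M1 done at 8, M2 done at 16
  Job 1: M1 done at 17, M2 done at 23
  Job 4: M1 done at 24, M2 done at 25
Makespan = 25

25


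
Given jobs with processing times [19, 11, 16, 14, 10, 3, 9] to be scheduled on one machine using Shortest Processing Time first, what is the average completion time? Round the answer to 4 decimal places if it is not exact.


Sort jobs by processing time (SPT order): [3, 9, 10, 11, 14, 16, 19]
Compute completion times sequentially:
  Job 1: processing = 3, completes at 3
  Job 2: processing = 9, completes at 12
  Job 3: processing = 10, completes at 22
  Job 4: processing = 11, completes at 33
  Job 5: processing = 14, completes at 47
  Job 6: processing = 16, completes at 63
  Job 7: processing = 19, completes at 82
Sum of completion times = 262
Average completion time = 262/7 = 37.4286

37.4286


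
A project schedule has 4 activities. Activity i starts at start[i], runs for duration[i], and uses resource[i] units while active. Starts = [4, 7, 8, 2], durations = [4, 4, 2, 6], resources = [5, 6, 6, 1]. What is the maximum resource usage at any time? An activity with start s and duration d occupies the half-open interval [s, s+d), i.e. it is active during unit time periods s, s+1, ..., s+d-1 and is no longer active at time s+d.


Each activity i is active on [start_i, start_i + duration_i).
Compute total resource usage per time slot:
  t=0: active resources = [], total = 0
  t=1: active resources = [], total = 0
  t=2: active resources = [1], total = 1
  t=3: active resources = [1], total = 1
  t=4: active resources = [5, 1], total = 6
  t=5: active resources = [5, 1], total = 6
  t=6: active resources = [5, 1], total = 6
  t=7: active resources = [5, 6, 1], total = 12
  t=8: active resources = [6, 6], total = 12
  t=9: active resources = [6, 6], total = 12
  t=10: active resources = [6], total = 6
Peak resource demand = 12

12


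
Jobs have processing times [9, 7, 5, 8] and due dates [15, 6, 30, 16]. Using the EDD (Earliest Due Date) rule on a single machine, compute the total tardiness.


Sort by due date (EDD order): [(7, 6), (9, 15), (8, 16), (5, 30)]
Compute completion times and tardiness:
  Job 1: p=7, d=6, C=7, tardiness=max(0,7-6)=1
  Job 2: p=9, d=15, C=16, tardiness=max(0,16-15)=1
  Job 3: p=8, d=16, C=24, tardiness=max(0,24-16)=8
  Job 4: p=5, d=30, C=29, tardiness=max(0,29-30)=0
Total tardiness = 10

10


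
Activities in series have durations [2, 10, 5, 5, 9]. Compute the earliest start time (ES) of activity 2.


Activity 2 starts after activities 1 through 1 complete.
Predecessor durations: [2]
ES = 2 = 2

2


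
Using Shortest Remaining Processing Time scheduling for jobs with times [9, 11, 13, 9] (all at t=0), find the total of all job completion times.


Since all jobs arrive at t=0, SRPT equals SPT ordering.
SPT order: [9, 9, 11, 13]
Completion times:
  Job 1: p=9, C=9
  Job 2: p=9, C=18
  Job 3: p=11, C=29
  Job 4: p=13, C=42
Total completion time = 9 + 18 + 29 + 42 = 98

98


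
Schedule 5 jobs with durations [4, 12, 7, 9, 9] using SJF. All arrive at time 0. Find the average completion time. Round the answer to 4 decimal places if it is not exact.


SJF order (ascending): [4, 7, 9, 9, 12]
Completion times:
  Job 1: burst=4, C=4
  Job 2: burst=7, C=11
  Job 3: burst=9, C=20
  Job 4: burst=9, C=29
  Job 5: burst=12, C=41
Average completion = 105/5 = 21.0

21.0


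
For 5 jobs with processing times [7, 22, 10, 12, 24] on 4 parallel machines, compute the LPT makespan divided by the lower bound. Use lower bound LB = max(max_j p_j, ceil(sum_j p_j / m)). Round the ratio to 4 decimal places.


LPT order: [24, 22, 12, 10, 7]
Machine loads after assignment: [24, 22, 12, 17]
LPT makespan = 24
Lower bound = max(max_job, ceil(total/4)) = max(24, 19) = 24
Ratio = 24 / 24 = 1.0

1.0


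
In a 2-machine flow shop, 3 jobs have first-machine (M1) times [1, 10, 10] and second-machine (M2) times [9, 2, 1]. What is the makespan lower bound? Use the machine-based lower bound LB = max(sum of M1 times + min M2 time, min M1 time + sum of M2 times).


LB1 = sum(M1 times) + min(M2 times) = 21 + 1 = 22
LB2 = min(M1 times) + sum(M2 times) = 1 + 12 = 13
Lower bound = max(LB1, LB2) = max(22, 13) = 22

22


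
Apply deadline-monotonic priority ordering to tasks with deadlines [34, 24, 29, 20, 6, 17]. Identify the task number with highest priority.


Sort tasks by relative deadline (ascending):
  Task 5: deadline = 6
  Task 6: deadline = 17
  Task 4: deadline = 20
  Task 2: deadline = 24
  Task 3: deadline = 29
  Task 1: deadline = 34
Priority order (highest first): [5, 6, 4, 2, 3, 1]
Highest priority task = 5

5


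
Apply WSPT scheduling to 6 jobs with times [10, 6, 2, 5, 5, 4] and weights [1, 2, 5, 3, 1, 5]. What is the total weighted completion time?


Compute p/w ratios and sort ascending (WSPT): [(2, 5), (4, 5), (5, 3), (6, 2), (5, 1), (10, 1)]
Compute weighted completion times:
  Job (p=2,w=5): C=2, w*C=5*2=10
  Job (p=4,w=5): C=6, w*C=5*6=30
  Job (p=5,w=3): C=11, w*C=3*11=33
  Job (p=6,w=2): C=17, w*C=2*17=34
  Job (p=5,w=1): C=22, w*C=1*22=22
  Job (p=10,w=1): C=32, w*C=1*32=32
Total weighted completion time = 161

161


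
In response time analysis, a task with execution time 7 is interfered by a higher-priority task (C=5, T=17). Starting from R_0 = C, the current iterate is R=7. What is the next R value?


R_next = C + ceil(R_prev / T_hp) * C_hp
ceil(7 / 17) = ceil(0.4118) = 1
Interference = 1 * 5 = 5
R_next = 7 + 5 = 12

12


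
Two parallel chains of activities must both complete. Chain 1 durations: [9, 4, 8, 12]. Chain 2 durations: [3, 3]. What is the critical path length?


Path A total = 9 + 4 + 8 + 12 = 33
Path B total = 3 + 3 = 6
Critical path = longest path = max(33, 6) = 33

33


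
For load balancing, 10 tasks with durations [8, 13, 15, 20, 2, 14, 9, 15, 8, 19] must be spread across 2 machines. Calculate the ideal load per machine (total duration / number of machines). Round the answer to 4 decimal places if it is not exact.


Total processing time = 8 + 13 + 15 + 20 + 2 + 14 + 9 + 15 + 8 + 19 = 123
Number of machines = 2
Ideal balanced load = 123 / 2 = 61.5

61.5


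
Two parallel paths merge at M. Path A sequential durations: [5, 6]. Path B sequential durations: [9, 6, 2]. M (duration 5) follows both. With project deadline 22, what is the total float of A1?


Forward pass: ES(A1) = sum of predecessors on chain A = 0
EF = ES + duration = 0 + 5 = 5
Backward pass: LF(M) = deadline = 22; LS(M) = 22 - 5 = 17
LF(A1) = LS(M) - sum(successors on chain A) = 17 - 6 = 11
LS = LF - duration = 11 - 5 = 6
Total float = LS - ES = 6 - 0 = 6

6


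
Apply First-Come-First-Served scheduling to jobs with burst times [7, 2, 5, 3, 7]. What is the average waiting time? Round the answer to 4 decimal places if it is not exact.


FCFS order (as given): [7, 2, 5, 3, 7]
Waiting times:
  Job 1: wait = 0
  Job 2: wait = 7
  Job 3: wait = 9
  Job 4: wait = 14
  Job 5: wait = 17
Sum of waiting times = 47
Average waiting time = 47/5 = 9.4

9.4


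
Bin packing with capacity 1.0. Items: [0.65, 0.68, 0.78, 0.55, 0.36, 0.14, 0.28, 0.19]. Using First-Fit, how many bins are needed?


Place items sequentially using First-Fit:
  Item 0.65 -> new Bin 1
  Item 0.68 -> new Bin 2
  Item 0.78 -> new Bin 3
  Item 0.55 -> new Bin 4
  Item 0.36 -> Bin 4 (now 0.91)
  Item 0.14 -> Bin 1 (now 0.79)
  Item 0.28 -> Bin 2 (now 0.96)
  Item 0.19 -> Bin 1 (now 0.98)
Total bins used = 4

4


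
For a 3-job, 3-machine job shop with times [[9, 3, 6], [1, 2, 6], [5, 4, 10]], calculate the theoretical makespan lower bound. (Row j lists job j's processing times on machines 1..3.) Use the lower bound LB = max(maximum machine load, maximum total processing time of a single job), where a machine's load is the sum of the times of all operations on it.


Machine loads:
  Machine 1: 9 + 1 + 5 = 15
  Machine 2: 3 + 2 + 4 = 9
  Machine 3: 6 + 6 + 10 = 22
Max machine load = 22
Job totals:
  Job 1: 18
  Job 2: 9
  Job 3: 19
Max job total = 19
Lower bound = max(22, 19) = 22

22


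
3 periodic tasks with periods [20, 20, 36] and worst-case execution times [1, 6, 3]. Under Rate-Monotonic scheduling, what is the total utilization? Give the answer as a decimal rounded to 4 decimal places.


Compute individual utilizations (exact fractions):
  Task 1: C/T = 1/20 (approx. 0.05)
  Task 2: C/T = 6/20 = 3/10 (approx. 0.3)
  Task 3: C/T = 3/36 = 1/12 (approx. 0.0833)
Total utilization U = 1/20 + 3/10 + 1/12 = 13/30
Rounded to 4 decimal places: U = 0.4333
RM (Liu & Layland) bound for 3 tasks = 0.779763; compare with U = 13/30 (approx. 0.433333)
U <= bound, so schedulable by RM sufficient condition.

0.4333


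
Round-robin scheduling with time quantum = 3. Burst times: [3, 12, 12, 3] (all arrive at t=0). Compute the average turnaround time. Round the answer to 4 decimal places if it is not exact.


Time quantum = 3
Execution trace:
  J1 runs 3 units, time = 3
  J2 runs 3 units, time = 6
  J3 runs 3 units, time = 9
  J4 runs 3 units, time = 12
  J2 runs 3 units, time = 15
  J3 runs 3 units, time = 18
  J2 runs 3 units, time = 21
  J3 runs 3 units, time = 24
  J2 runs 3 units, time = 27
  J3 runs 3 units, time = 30
Finish times: [3, 27, 30, 12]
Average turnaround = 72/4 = 18.0

18.0


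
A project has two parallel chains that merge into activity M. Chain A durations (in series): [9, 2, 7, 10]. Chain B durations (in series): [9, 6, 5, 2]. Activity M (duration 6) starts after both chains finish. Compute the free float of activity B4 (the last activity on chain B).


ES(B4) = sum of predecessors on chain B = 20
EF(B4) = ES + duration = 20 + 2 = 22
Successor of B4 is M. ES(M) = max(sum(A), sum(B)) = max(28, 22) = 28
Free float = ES(successor) - EF(current) = 28 - 22 = 6

6


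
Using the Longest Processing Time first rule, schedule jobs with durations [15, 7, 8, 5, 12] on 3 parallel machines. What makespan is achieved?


Sort jobs in decreasing order (LPT): [15, 12, 8, 7, 5]
Assign each job to the least loaded machine:
  Machine 1: jobs [15], load = 15
  Machine 2: jobs [12, 5], load = 17
  Machine 3: jobs [8, 7], load = 15
Makespan = max load = 17

17


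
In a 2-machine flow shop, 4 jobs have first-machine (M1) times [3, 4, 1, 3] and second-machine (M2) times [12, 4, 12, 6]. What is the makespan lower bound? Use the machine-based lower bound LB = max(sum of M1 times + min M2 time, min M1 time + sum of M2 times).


LB1 = sum(M1 times) + min(M2 times) = 11 + 4 = 15
LB2 = min(M1 times) + sum(M2 times) = 1 + 34 = 35
Lower bound = max(LB1, LB2) = max(15, 35) = 35

35


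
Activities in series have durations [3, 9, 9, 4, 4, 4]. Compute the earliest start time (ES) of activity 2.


Activity 2 starts after activities 1 through 1 complete.
Predecessor durations: [3]
ES = 3 = 3

3


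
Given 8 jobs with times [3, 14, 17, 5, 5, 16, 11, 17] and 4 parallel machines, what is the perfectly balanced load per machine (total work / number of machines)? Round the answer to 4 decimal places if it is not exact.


Total processing time = 3 + 14 + 17 + 5 + 5 + 16 + 11 + 17 = 88
Number of machines = 4
Ideal balanced load = 88 / 4 = 22.0

22.0


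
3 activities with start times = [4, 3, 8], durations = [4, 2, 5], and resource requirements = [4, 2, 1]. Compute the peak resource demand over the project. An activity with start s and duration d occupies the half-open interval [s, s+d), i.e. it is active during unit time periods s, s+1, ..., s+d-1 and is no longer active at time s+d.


Each activity i is active on [start_i, start_i + duration_i).
Compute total resource usage per time slot:
  t=0: active resources = [], total = 0
  t=1: active resources = [], total = 0
  t=2: active resources = [], total = 0
  t=3: active resources = [2], total = 2
  t=4: active resources = [4, 2], total = 6
  t=5: active resources = [4], total = 4
  t=6: active resources = [4], total = 4
  t=7: active resources = [4], total = 4
  t=8: active resources = [1], total = 1
  t=9: active resources = [1], total = 1
  t=10: active resources = [1], total = 1
  t=11: active resources = [1], total = 1
  t=12: active resources = [1], total = 1
Peak resource demand = 6

6


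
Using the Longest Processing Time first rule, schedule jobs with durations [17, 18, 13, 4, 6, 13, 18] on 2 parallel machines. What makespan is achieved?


Sort jobs in decreasing order (LPT): [18, 18, 17, 13, 13, 6, 4]
Assign each job to the least loaded machine:
  Machine 1: jobs [18, 17, 6, 4], load = 45
  Machine 2: jobs [18, 13, 13], load = 44
Makespan = max load = 45

45


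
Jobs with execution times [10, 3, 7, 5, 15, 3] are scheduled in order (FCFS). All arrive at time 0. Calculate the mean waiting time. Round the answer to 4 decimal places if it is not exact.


FCFS order (as given): [10, 3, 7, 5, 15, 3]
Waiting times:
  Job 1: wait = 0
  Job 2: wait = 10
  Job 3: wait = 13
  Job 4: wait = 20
  Job 5: wait = 25
  Job 6: wait = 40
Sum of waiting times = 108
Average waiting time = 108/6 = 18.0

18.0


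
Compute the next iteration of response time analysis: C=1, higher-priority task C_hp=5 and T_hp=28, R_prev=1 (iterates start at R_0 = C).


R_next = C + ceil(R_prev / T_hp) * C_hp
ceil(1 / 28) = ceil(0.0357) = 1
Interference = 1 * 5 = 5
R_next = 1 + 5 = 6

6


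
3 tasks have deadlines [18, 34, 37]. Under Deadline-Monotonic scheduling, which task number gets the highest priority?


Sort tasks by relative deadline (ascending):
  Task 1: deadline = 18
  Task 2: deadline = 34
  Task 3: deadline = 37
Priority order (highest first): [1, 2, 3]
Highest priority task = 1

1


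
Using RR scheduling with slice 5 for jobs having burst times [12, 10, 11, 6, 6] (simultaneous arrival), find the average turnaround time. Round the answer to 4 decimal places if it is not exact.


Time quantum = 5
Execution trace:
  J1 runs 5 units, time = 5
  J2 runs 5 units, time = 10
  J3 runs 5 units, time = 15
  J4 runs 5 units, time = 20
  J5 runs 5 units, time = 25
  J1 runs 5 units, time = 30
  J2 runs 5 units, time = 35
  J3 runs 5 units, time = 40
  J4 runs 1 units, time = 41
  J5 runs 1 units, time = 42
  J1 runs 2 units, time = 44
  J3 runs 1 units, time = 45
Finish times: [44, 35, 45, 41, 42]
Average turnaround = 207/5 = 41.4

41.4


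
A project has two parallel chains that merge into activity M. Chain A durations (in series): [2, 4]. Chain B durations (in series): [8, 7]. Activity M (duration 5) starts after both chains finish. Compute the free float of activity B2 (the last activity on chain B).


ES(B2) = sum of predecessors on chain B = 8
EF(B2) = ES + duration = 8 + 7 = 15
Successor of B2 is M. ES(M) = max(sum(A), sum(B)) = max(6, 15) = 15
Free float = ES(successor) - EF(current) = 15 - 15 = 0

0


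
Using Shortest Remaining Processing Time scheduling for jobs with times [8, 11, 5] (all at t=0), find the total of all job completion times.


Since all jobs arrive at t=0, SRPT equals SPT ordering.
SPT order: [5, 8, 11]
Completion times:
  Job 1: p=5, C=5
  Job 2: p=8, C=13
  Job 3: p=11, C=24
Total completion time = 5 + 13 + 24 = 42

42


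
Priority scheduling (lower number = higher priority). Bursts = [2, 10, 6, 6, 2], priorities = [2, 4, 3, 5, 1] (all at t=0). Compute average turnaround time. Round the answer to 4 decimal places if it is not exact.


Sort by priority (ascending = highest first):
Order: [(1, 2), (2, 2), (3, 6), (4, 10), (5, 6)]
Completion times:
  Priority 1, burst=2, C=2
  Priority 2, burst=2, C=4
  Priority 3, burst=6, C=10
  Priority 4, burst=10, C=20
  Priority 5, burst=6, C=26
Average turnaround = 62/5 = 12.4

12.4


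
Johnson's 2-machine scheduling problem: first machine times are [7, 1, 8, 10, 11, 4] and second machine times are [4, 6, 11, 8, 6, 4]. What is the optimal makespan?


Apply Johnson's rule:
  Group 1 (a <= b): [(2, 1, 6), (6, 4, 4), (3, 8, 11)]
  Group 2 (a > b): [(4, 10, 8), (5, 11, 6), (1, 7, 4)]
Optimal job order: [2, 6, 3, 4, 5, 1]
Schedule:
  Job 2: M1 done at 1, M2 done at 7
  Job 6: M1 done at 5, M2 done at 11
  Job 3: M1 done at 13, M2 done at 24
  Job 4: M1 done at 23, M2 done at 32
  Job 5: M1 done at 34, M2 done at 40
  Job 1: M1 done at 41, M2 done at 45
Makespan = 45

45


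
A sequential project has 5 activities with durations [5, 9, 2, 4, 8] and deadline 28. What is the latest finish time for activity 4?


LF(activity 4) = deadline - sum of successor durations
Successors: activities 5 through 5 with durations [8]
Sum of successor durations = 8
LF = 28 - 8 = 20

20


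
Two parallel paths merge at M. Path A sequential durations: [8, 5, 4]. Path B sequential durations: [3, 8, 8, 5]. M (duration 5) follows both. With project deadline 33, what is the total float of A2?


Forward pass: ES(A2) = sum of predecessors on chain A = 8
EF = ES + duration = 8 + 5 = 13
Backward pass: LF(M) = deadline = 33; LS(M) = 33 - 5 = 28
LF(A2) = LS(M) - sum(successors on chain A) = 28 - 4 = 24
LS = LF - duration = 24 - 5 = 19
Total float = LS - ES = 19 - 8 = 11

11


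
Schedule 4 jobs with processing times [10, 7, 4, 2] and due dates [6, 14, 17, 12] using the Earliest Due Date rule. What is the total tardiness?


Sort by due date (EDD order): [(10, 6), (2, 12), (7, 14), (4, 17)]
Compute completion times and tardiness:
  Job 1: p=10, d=6, C=10, tardiness=max(0,10-6)=4
  Job 2: p=2, d=12, C=12, tardiness=max(0,12-12)=0
  Job 3: p=7, d=14, C=19, tardiness=max(0,19-14)=5
  Job 4: p=4, d=17, C=23, tardiness=max(0,23-17)=6
Total tardiness = 15

15


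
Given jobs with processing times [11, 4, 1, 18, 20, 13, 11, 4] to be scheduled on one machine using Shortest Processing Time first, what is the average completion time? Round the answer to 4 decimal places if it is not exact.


Sort jobs by processing time (SPT order): [1, 4, 4, 11, 11, 13, 18, 20]
Compute completion times sequentially:
  Job 1: processing = 1, completes at 1
  Job 2: processing = 4, completes at 5
  Job 3: processing = 4, completes at 9
  Job 4: processing = 11, completes at 20
  Job 5: processing = 11, completes at 31
  Job 6: processing = 13, completes at 44
  Job 7: processing = 18, completes at 62
  Job 8: processing = 20, completes at 82
Sum of completion times = 254
Average completion time = 254/8 = 31.75

31.75


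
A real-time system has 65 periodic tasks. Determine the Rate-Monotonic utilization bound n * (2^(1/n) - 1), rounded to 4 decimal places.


Compute 2^(1/65) = 1.0107208638
Subtract 1: 1.0107208638 - 1 = 0.0107208638
Multiply by n: 65 * 0.0107208638 = 0.6968561470
Round to 4 dp: 0.6969

0.6969


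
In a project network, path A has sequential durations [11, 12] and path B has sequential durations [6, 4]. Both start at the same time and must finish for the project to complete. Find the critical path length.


Path A total = 11 + 12 = 23
Path B total = 6 + 4 = 10
Critical path = longest path = max(23, 10) = 23

23


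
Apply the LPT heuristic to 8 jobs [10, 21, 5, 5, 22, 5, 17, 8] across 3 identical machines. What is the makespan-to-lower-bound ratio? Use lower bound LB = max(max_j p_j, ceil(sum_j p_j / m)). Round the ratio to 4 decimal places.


LPT order: [22, 21, 17, 10, 8, 5, 5, 5]
Machine loads after assignment: [32, 29, 32]
LPT makespan = 32
Lower bound = max(max_job, ceil(total/3)) = max(22, 31) = 31
Ratio = 32 / 31 = 1.0323

1.0323


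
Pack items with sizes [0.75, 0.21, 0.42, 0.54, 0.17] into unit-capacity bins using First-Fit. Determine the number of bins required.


Place items sequentially using First-Fit:
  Item 0.75 -> new Bin 1
  Item 0.21 -> Bin 1 (now 0.96)
  Item 0.42 -> new Bin 2
  Item 0.54 -> Bin 2 (now 0.96)
  Item 0.17 -> new Bin 3
Total bins used = 3

3


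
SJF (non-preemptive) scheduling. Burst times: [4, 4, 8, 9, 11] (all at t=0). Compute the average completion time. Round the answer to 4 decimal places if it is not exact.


SJF order (ascending): [4, 4, 8, 9, 11]
Completion times:
  Job 1: burst=4, C=4
  Job 2: burst=4, C=8
  Job 3: burst=8, C=16
  Job 4: burst=9, C=25
  Job 5: burst=11, C=36
Average completion = 89/5 = 17.8

17.8


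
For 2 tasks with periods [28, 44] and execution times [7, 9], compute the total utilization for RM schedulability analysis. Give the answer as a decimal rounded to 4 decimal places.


Compute individual utilizations (exact fractions):
  Task 1: C/T = 7/28 = 1/4 (approx. 0.25)
  Task 2: C/T = 9/44 (approx. 0.2045)
Total utilization U = 1/4 + 9/44 = 5/11
Rounded to 4 decimal places: U = 0.4545
RM (Liu & Layland) bound for 2 tasks = 0.828427; compare with U = 5/11 (approx. 0.454545)
U <= bound, so schedulable by RM sufficient condition.

0.4545


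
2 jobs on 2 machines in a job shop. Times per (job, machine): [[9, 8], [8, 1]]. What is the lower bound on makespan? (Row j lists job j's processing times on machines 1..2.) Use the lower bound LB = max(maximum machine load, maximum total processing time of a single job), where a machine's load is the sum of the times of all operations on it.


Machine loads:
  Machine 1: 9 + 8 = 17
  Machine 2: 8 + 1 = 9
Max machine load = 17
Job totals:
  Job 1: 17
  Job 2: 9
Max job total = 17
Lower bound = max(17, 17) = 17

17


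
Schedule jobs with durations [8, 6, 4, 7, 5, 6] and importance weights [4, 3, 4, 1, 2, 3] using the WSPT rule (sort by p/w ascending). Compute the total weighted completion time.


Compute p/w ratios and sort ascending (WSPT): [(4, 4), (8, 4), (6, 3), (6, 3), (5, 2), (7, 1)]
Compute weighted completion times:
  Job (p=4,w=4): C=4, w*C=4*4=16
  Job (p=8,w=4): C=12, w*C=4*12=48
  Job (p=6,w=3): C=18, w*C=3*18=54
  Job (p=6,w=3): C=24, w*C=3*24=72
  Job (p=5,w=2): C=29, w*C=2*29=58
  Job (p=7,w=1): C=36, w*C=1*36=36
Total weighted completion time = 284

284


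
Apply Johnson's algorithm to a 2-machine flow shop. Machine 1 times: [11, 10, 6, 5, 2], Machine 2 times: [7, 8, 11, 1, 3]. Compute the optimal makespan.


Apply Johnson's rule:
  Group 1 (a <= b): [(5, 2, 3), (3, 6, 11)]
  Group 2 (a > b): [(2, 10, 8), (1, 11, 7), (4, 5, 1)]
Optimal job order: [5, 3, 2, 1, 4]
Schedule:
  Job 5: M1 done at 2, M2 done at 5
  Job 3: M1 done at 8, M2 done at 19
  Job 2: M1 done at 18, M2 done at 27
  Job 1: M1 done at 29, M2 done at 36
  Job 4: M1 done at 34, M2 done at 37
Makespan = 37

37


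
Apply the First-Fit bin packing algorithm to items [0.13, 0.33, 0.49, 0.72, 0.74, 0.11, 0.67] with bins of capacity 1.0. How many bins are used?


Place items sequentially using First-Fit:
  Item 0.13 -> new Bin 1
  Item 0.33 -> Bin 1 (now 0.46)
  Item 0.49 -> Bin 1 (now 0.95)
  Item 0.72 -> new Bin 2
  Item 0.74 -> new Bin 3
  Item 0.11 -> Bin 2 (now 0.83)
  Item 0.67 -> new Bin 4
Total bins used = 4

4


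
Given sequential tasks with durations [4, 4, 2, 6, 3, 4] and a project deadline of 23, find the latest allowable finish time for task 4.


LF(activity 4) = deadline - sum of successor durations
Successors: activities 5 through 6 with durations [3, 4]
Sum of successor durations = 7
LF = 23 - 7 = 16

16


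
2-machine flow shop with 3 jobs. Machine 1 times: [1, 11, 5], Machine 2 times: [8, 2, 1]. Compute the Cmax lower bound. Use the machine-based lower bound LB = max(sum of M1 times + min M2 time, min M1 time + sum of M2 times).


LB1 = sum(M1 times) + min(M2 times) = 17 + 1 = 18
LB2 = min(M1 times) + sum(M2 times) = 1 + 11 = 12
Lower bound = max(LB1, LB2) = max(18, 12) = 18

18


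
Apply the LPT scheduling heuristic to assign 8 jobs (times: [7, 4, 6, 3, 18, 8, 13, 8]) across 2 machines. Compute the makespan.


Sort jobs in decreasing order (LPT): [18, 13, 8, 8, 7, 6, 4, 3]
Assign each job to the least loaded machine:
  Machine 1: jobs [18, 8, 6, 3], load = 35
  Machine 2: jobs [13, 8, 7, 4], load = 32
Makespan = max load = 35

35


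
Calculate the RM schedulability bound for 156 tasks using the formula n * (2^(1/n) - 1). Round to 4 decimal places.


Compute 2^(1/156) = 1.0044531370
Subtract 1: 1.0044531370 - 1 = 0.0044531370
Multiply by n: 156 * 0.0044531370 = 0.6946893720
Round to 4 dp: 0.6947

0.6947


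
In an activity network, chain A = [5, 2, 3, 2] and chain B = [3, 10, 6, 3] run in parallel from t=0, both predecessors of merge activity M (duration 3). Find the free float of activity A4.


ES(A4) = sum of predecessors on chain A = 10
EF(A4) = ES + duration = 10 + 2 = 12
Successor of A4 is M. ES(M) = max(sum(A), sum(B)) = max(12, 22) = 22
Free float = ES(successor) - EF(current) = 22 - 12 = 10

10


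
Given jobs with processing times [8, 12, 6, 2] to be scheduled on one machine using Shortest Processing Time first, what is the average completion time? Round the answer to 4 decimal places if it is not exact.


Sort jobs by processing time (SPT order): [2, 6, 8, 12]
Compute completion times sequentially:
  Job 1: processing = 2, completes at 2
  Job 2: processing = 6, completes at 8
  Job 3: processing = 8, completes at 16
  Job 4: processing = 12, completes at 28
Sum of completion times = 54
Average completion time = 54/4 = 13.5

13.5


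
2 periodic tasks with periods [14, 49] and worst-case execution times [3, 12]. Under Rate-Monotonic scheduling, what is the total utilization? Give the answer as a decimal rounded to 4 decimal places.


Compute individual utilizations (exact fractions):
  Task 1: C/T = 3/14 (approx. 0.2143)
  Task 2: C/T = 12/49 (approx. 0.2449)
Total utilization U = 3/14 + 12/49 = 45/98
Rounded to 4 decimal places: U = 0.4592
RM (Liu & Layland) bound for 2 tasks = 0.828427; compare with U = 45/98 (approx. 0.459184)
U <= bound, so schedulable by RM sufficient condition.

0.4592


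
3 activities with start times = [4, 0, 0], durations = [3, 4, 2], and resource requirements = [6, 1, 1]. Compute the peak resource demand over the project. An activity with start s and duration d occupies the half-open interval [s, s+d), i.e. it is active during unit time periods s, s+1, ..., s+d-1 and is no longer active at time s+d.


Each activity i is active on [start_i, start_i + duration_i).
Compute total resource usage per time slot:
  t=0: active resources = [1, 1], total = 2
  t=1: active resources = [1, 1], total = 2
  t=2: active resources = [1], total = 1
  t=3: active resources = [1], total = 1
  t=4: active resources = [6], total = 6
  t=5: active resources = [6], total = 6
  t=6: active resources = [6], total = 6
Peak resource demand = 6

6


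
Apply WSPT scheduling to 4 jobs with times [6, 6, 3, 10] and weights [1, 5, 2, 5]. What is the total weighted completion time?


Compute p/w ratios and sort ascending (WSPT): [(6, 5), (3, 2), (10, 5), (6, 1)]
Compute weighted completion times:
  Job (p=6,w=5): C=6, w*C=5*6=30
  Job (p=3,w=2): C=9, w*C=2*9=18
  Job (p=10,w=5): C=19, w*C=5*19=95
  Job (p=6,w=1): C=25, w*C=1*25=25
Total weighted completion time = 168

168


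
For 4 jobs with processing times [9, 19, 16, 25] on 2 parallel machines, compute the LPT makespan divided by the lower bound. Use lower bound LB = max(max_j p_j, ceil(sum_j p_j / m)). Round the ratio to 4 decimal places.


LPT order: [25, 19, 16, 9]
Machine loads after assignment: [34, 35]
LPT makespan = 35
Lower bound = max(max_job, ceil(total/2)) = max(25, 35) = 35
Ratio = 35 / 35 = 1.0

1.0


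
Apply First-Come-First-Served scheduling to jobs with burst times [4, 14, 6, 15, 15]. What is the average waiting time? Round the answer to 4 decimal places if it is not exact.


FCFS order (as given): [4, 14, 6, 15, 15]
Waiting times:
  Job 1: wait = 0
  Job 2: wait = 4
  Job 3: wait = 18
  Job 4: wait = 24
  Job 5: wait = 39
Sum of waiting times = 85
Average waiting time = 85/5 = 17.0

17.0


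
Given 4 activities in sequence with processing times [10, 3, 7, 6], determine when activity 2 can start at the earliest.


Activity 2 starts after activities 1 through 1 complete.
Predecessor durations: [10]
ES = 10 = 10

10


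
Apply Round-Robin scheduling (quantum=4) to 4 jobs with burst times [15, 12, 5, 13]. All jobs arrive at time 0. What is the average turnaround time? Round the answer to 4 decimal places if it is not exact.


Time quantum = 4
Execution trace:
  J1 runs 4 units, time = 4
  J2 runs 4 units, time = 8
  J3 runs 4 units, time = 12
  J4 runs 4 units, time = 16
  J1 runs 4 units, time = 20
  J2 runs 4 units, time = 24
  J3 runs 1 units, time = 25
  J4 runs 4 units, time = 29
  J1 runs 4 units, time = 33
  J2 runs 4 units, time = 37
  J4 runs 4 units, time = 41
  J1 runs 3 units, time = 44
  J4 runs 1 units, time = 45
Finish times: [44, 37, 25, 45]
Average turnaround = 151/4 = 37.75

37.75


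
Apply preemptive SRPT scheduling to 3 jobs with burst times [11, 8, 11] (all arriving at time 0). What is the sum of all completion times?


Since all jobs arrive at t=0, SRPT equals SPT ordering.
SPT order: [8, 11, 11]
Completion times:
  Job 1: p=8, C=8
  Job 2: p=11, C=19
  Job 3: p=11, C=30
Total completion time = 8 + 19 + 30 = 57

57


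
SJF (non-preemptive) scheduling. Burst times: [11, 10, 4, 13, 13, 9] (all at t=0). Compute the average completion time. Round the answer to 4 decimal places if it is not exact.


SJF order (ascending): [4, 9, 10, 11, 13, 13]
Completion times:
  Job 1: burst=4, C=4
  Job 2: burst=9, C=13
  Job 3: burst=10, C=23
  Job 4: burst=11, C=34
  Job 5: burst=13, C=47
  Job 6: burst=13, C=60
Average completion = 181/6 = 30.1667

30.1667


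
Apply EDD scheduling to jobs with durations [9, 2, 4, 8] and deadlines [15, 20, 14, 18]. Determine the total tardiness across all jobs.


Sort by due date (EDD order): [(4, 14), (9, 15), (8, 18), (2, 20)]
Compute completion times and tardiness:
  Job 1: p=4, d=14, C=4, tardiness=max(0,4-14)=0
  Job 2: p=9, d=15, C=13, tardiness=max(0,13-15)=0
  Job 3: p=8, d=18, C=21, tardiness=max(0,21-18)=3
  Job 4: p=2, d=20, C=23, tardiness=max(0,23-20)=3
Total tardiness = 6

6


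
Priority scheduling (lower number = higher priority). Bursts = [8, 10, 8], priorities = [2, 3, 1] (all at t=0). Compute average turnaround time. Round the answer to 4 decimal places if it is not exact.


Sort by priority (ascending = highest first):
Order: [(1, 8), (2, 8), (3, 10)]
Completion times:
  Priority 1, burst=8, C=8
  Priority 2, burst=8, C=16
  Priority 3, burst=10, C=26
Average turnaround = 50/3 = 16.6667

16.6667


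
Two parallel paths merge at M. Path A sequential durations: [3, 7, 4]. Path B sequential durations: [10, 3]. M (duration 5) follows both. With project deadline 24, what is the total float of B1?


Forward pass: ES(B1) = sum of predecessors on chain B = 0
EF = ES + duration = 0 + 10 = 10
Backward pass: LF(M) = deadline = 24; LS(M) = 24 - 5 = 19
LF(B1) = LS(M) - sum(successors on chain B) = 19 - 3 = 16
LS = LF - duration = 16 - 10 = 6
Total float = LS - ES = 6 - 0 = 6

6


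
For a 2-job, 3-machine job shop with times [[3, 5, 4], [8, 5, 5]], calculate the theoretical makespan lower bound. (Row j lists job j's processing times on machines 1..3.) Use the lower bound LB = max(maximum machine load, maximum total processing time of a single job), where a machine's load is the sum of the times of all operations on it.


Machine loads:
  Machine 1: 3 + 8 = 11
  Machine 2: 5 + 5 = 10
  Machine 3: 4 + 5 = 9
Max machine load = 11
Job totals:
  Job 1: 12
  Job 2: 18
Max job total = 18
Lower bound = max(11, 18) = 18

18


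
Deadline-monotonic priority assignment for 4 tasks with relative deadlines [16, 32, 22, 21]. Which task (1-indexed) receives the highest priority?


Sort tasks by relative deadline (ascending):
  Task 1: deadline = 16
  Task 4: deadline = 21
  Task 3: deadline = 22
  Task 2: deadline = 32
Priority order (highest first): [1, 4, 3, 2]
Highest priority task = 1

1


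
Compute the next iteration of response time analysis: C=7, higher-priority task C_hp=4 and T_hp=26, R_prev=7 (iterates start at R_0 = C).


R_next = C + ceil(R_prev / T_hp) * C_hp
ceil(7 / 26) = ceil(0.2692) = 1
Interference = 1 * 4 = 4
R_next = 7 + 4 = 11

11


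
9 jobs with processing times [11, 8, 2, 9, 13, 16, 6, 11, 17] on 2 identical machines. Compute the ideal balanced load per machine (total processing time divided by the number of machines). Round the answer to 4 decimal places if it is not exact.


Total processing time = 11 + 8 + 2 + 9 + 13 + 16 + 6 + 11 + 17 = 93
Number of machines = 2
Ideal balanced load = 93 / 2 = 46.5

46.5


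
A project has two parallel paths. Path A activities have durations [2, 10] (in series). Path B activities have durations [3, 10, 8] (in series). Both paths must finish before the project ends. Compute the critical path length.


Path A total = 2 + 10 = 12
Path B total = 3 + 10 + 8 = 21
Critical path = longest path = max(12, 21) = 21

21


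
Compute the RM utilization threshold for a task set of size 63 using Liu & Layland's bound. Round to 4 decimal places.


Compute 2^(1/63) = 1.0110630845
Subtract 1: 1.0110630845 - 1 = 0.0110630845
Multiply by n: 63 * 0.0110630845 = 0.6969743235
Round to 4 dp: 0.6970

0.6970


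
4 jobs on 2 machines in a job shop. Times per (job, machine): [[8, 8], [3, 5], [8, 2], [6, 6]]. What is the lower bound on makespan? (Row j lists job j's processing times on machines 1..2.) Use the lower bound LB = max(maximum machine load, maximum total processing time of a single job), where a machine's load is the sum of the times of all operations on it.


Machine loads:
  Machine 1: 8 + 3 + 8 + 6 = 25
  Machine 2: 8 + 5 + 2 + 6 = 21
Max machine load = 25
Job totals:
  Job 1: 16
  Job 2: 8
  Job 3: 10
  Job 4: 12
Max job total = 16
Lower bound = max(25, 16) = 25

25
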